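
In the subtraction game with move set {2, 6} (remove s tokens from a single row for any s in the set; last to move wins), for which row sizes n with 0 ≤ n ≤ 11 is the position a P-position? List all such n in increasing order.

0, 1, 4, 5, 8, 9

Build the Grundy sequence with g(k) = mex{g(k−s) : s ∈ {2, 6}, s ≤ k}:
g(0) = mex{} = 0
g(1) = mex{} = 0
g(2) = mex{0} = 1
g(3) = mex{0} = 1
g(4) = mex{1} = 0
g(5) = mex{1} = 0
g(6) = mex{0} = 1
g(7) = mex{0} = 1
g(8) = mex{1} = 0
g(9) = mex{1} = 0
g(10) = mex{0} = 1
g(11) = mex{0} = 1
The P-positions (g = 0) in 0..11 are 0, 1, 4, 5, 8, 9.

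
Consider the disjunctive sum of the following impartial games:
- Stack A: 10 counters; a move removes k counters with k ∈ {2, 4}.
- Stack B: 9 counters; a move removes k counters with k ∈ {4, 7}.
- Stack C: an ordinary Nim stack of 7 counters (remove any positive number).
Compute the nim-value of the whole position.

Grundy values for stack A (subtraction set {2, 4}):
k:     0  1  2  3  4  5  6  7  8  9 10
g(k):  0  0  1  1  2  2  0  0  1  1  2
So g(10) = 2.
For stack B, compute g(0), g(1), … with moves {4, 7}:
g(0) = mex{} = 0
g(1) = mex{} = 0
g(2) = mex{} = 0
g(3) = mex{} = 0
g(4) = mex{0} = 1
g(5) = mex{0} = 1
g(6) = mex{0} = 1
g(7) = mex{0} = 1
g(8) = mex{0,1} = 2
g(9) = mex{0,1} = 2
So g(9) = 2.
Stack C is a plain Nim stack of size 7, so its Grundy value is 7.
By the Sprague-Grundy theorem, the Grundy value of a sum of independent games is the XOR of the component values.
Combined value = 2 XOR 2 XOR 7 = 7.

7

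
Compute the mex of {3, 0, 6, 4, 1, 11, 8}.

The values 0, 1 are all present; 2 is the first non-negative integer missing from the set.

2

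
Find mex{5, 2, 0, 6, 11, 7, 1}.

3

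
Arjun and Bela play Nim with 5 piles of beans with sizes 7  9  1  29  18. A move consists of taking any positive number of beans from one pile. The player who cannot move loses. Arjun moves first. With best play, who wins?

Bela wins

Nim-sum: 7 ⊕ 9 ⊕ 1 ⊕ 29 ⊕ 18 = 0.
The nim-sum is 0, so this is a P-position: the player to move is in a losing position under optimal play; Arjun is about to move from it and so loses — Bela wins.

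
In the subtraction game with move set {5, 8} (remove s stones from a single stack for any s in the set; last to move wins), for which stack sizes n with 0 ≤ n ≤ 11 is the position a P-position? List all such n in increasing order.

0, 1, 2, 3, 4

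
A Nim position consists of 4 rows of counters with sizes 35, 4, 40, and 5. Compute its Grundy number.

10

Compute the nim-sum pairwise:
35 ^ 4 = 39
39 ^ 40 = 15
15 ^ 5 = 10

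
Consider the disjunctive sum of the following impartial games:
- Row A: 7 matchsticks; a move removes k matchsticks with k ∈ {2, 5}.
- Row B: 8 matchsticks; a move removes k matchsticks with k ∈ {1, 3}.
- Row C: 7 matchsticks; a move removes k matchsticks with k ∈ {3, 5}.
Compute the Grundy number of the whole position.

2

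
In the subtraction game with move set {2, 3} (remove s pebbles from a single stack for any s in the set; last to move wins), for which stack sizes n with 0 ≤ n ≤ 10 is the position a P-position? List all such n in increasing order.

0, 1, 5, 6, 10

Compute g(0), g(1), … for moves {2, 3}:
g(0) = mex{} = 0
g(1) = mex{} = 0
g(2) = mex{0} = 1
g(3) = mex{0} = 1
g(4) = mex{0,1} = 2
g(5) = mex{1} = 0
g(6) = mex{1,2} = 0
g(7) = mex{0,2} = 1
g(8) = mex{0} = 1
g(9) = mex{0,1} = 2
g(10) = mex{1} = 0
The P-positions (g = 0) in 0..10 are 0, 1, 5, 6, 10.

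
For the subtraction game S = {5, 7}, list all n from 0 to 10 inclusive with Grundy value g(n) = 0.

0, 1, 2, 3, 4

Compute g(0), g(1), … for moves {5, 7}:
k:     0  1  2  3  4  5  6  7  8  9 10
g(k):  0  0  0  0  0  1  1  1  1  1  2
The P-positions (g = 0) in 0..10 are 0, 1, 2, 3, 4.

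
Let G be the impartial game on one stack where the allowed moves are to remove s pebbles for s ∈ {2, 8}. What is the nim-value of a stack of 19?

2

Grundy values for subtraction set {2, 8}:
k:     0  1  2  3  4  5  6  7  8  9 10 11 12 13 14 15 16 17 18 19
g(k):  0  0  1  1  0  0  1  1  2  2  0  0  1  1  0  0  1  1  2  2
So g(19) = 2.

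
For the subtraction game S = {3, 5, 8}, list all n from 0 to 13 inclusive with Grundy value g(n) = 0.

Compute g(0), g(1), … for moves {3, 5, 8}:
k:     0  1  2  3  4  5  6  7  8  9 10 11 12 13
g(k):  0  0  0  1  1  1  2  2  2  3  3  0  0  0
The P-positions (g = 0) in 0..13 are 0, 1, 2, 11, 12, 13.

0, 1, 2, 11, 12, 13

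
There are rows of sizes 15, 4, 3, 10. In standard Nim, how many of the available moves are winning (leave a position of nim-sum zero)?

Compute the nim-sum pairwise:
15 ^ 4 = 11
11 ^ 3 = 8
8 ^ 10 = 2
The overall nim-sum is X = 2. A row of size p has a winning move iff p XOR X < p (reduce it to p XOR X).
  15: 15 XOR 2 = 13 < 15 — winning move (to 13).
  4: 4 XOR 2 = 6 ≥ 4 — no move.
  3: 3 XOR 2 = 1 < 3 — winning move (to 1).
  10: 10 XOR 2 = 8 < 10 — winning move (to 8).
That gives 3 winning moves.

3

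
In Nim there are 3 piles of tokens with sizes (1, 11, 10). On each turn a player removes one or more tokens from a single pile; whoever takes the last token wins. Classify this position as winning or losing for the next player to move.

In binary:
  0001  (1)
  1011  (11)
  1010  (10)
  ----
  0000  (0)
The nim-sum is 0, so this is a P-position: the player to move is in a losing position under optimal play.

Losing position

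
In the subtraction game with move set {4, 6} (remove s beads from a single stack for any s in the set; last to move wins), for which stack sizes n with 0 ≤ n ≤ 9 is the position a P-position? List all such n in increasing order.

0, 1, 2, 3

Compute g(0), g(1), … for moves {4, 6}:
k:     0  1  2  3  4  5  6  7  8  9
g(k):  0  0  0  0  1  1  1  1  2  2
The P-positions (g = 0) in 0..9 are 0, 1, 2, 3.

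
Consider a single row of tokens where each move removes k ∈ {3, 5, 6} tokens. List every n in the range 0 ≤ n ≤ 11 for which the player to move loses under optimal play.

Grundy values for subtraction set {3, 5, 6}:
g(0) = mex{} = 0
g(1) = mex{} = 0
g(2) = mex{} = 0
g(3) = mex{0} = 1
g(4) = mex{0} = 1
g(5) = mex{0} = 1
g(6) = mex{0,1} = 2
g(7) = mex{0,1} = 2
g(8) = mex{0,1} = 2
g(9) = mex{1,2} = 0
g(10) = mex{1,2} = 0
g(11) = mex{1,2} = 0
The P-positions (g = 0) in 0..11 are 0, 1, 2, 9, 10, 11.

0, 1, 2, 9, 10, 11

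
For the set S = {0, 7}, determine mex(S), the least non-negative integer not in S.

1

0 is in the set but 1 is not, so the mex is 1.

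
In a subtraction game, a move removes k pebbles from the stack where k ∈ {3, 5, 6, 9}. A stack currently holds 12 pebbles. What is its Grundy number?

0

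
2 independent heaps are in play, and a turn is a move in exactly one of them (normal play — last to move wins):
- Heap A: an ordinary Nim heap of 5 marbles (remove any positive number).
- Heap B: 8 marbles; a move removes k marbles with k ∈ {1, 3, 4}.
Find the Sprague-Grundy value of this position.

Heap A is a plain Nim heap of size 5, so its Grundy value is 5.
For heap B, compute g(0), g(1), … with moves {1, 3, 4}:
k:     0  1  2  3  4  5  6  7  8
g(k):  0  1  0  1  2  3  2  0  1
So g(8) = 1.
By the Sprague-Grundy theorem, the Grundy value of a sum of independent games is the XOR of the component values.
Combined value = 5 XOR 1 = 4.

4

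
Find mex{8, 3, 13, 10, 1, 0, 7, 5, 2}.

The values 0, 1, 2, 3 are all present; 4 is the first non-negative integer missing from the set.

4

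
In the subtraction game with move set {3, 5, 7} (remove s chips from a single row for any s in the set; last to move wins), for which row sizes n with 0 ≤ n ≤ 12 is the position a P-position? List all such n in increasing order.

0, 1, 2, 10, 11, 12

Grundy values for subtraction set {3, 5, 7}:
k:     0  1  2  3  4  5  6  7  8  9 10 11 12
g(k):  0  0  0  1  1  1  2  2  2  3  0  0  0
The P-positions (g = 0) in 0..12 are 0, 1, 2, 10, 11, 12.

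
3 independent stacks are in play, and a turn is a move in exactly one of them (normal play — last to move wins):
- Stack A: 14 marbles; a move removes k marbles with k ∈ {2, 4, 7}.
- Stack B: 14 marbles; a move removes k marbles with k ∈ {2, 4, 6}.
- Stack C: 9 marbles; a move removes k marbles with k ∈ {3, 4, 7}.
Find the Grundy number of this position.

For stack A, compute g(0), g(1), … with moves {2, 4, 7}:
g(0) = mex{} = 0
g(1) = mex{} = 0
g(2) = mex{0} = 1
g(3) = mex{0} = 1
g(4) = mex{0,1} = 2
g(5) = mex{0,1} = 2
g(6) = mex{1,2} = 0
g(7) = mex{0,1,2} = 3
g(8) = mex{0,2} = 1
g(9) = mex{1,2,3} = 0
g(10) = mex{0,1} = 2
g(11) = mex{0,2,3} = 1
g(12) = mex{1,2} = 0
g(13) = mex{0,1} = 2
g(14) = mex{0,2,3} = 1
So g(14) = 1.
Grundy values for stack B (subtraction set {2, 4, 6}):
k:     0  1  2  3  4  5  6  7  8  9 10 11 12 13 14
g(k):  0  0  1  1  2  2  3  3  0  0  1  1  2  2  3
So g(14) = 3.
For stack C, compute g(0), g(1), … with moves {3, 4, 7}:
k:     0  1  2  3  4  5  6  7  8  9
g(k):  0  0  0  1  1  1  2  2  2  3
So g(9) = 3.
By the Sprague-Grundy theorem, the Grundy value of a sum of independent games is the XOR of the component values.
Combined value = 1 ⊕ 3 ⊕ 3 = 1.

1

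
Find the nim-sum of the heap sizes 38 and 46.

8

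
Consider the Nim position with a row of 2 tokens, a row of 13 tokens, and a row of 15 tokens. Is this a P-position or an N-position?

P-position

Nim-sum: 2 ^ 13 ^ 15 = 0.
The nim-sum is 0, so this is a P-position: the player to move is in a losing position under optimal play.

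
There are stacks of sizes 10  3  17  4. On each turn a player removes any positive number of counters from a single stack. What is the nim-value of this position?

28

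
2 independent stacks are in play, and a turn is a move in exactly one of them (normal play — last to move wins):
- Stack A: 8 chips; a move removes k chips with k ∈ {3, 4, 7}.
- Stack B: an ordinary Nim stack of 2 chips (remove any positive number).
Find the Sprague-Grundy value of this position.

Grundy values for stack A (subtraction set {3, 4, 7}):
g(0) = mex{} = 0
g(1) = mex{} = 0
g(2) = mex{} = 0
g(3) = mex{0} = 1
g(4) = mex{0} = 1
g(5) = mex{0} = 1
g(6) = mex{0,1} = 2
g(7) = mex{0,1} = 2
g(8) = mex{0,1} = 2
So g(8) = 2.
Stack B is a plain Nim stack of size 2, so its Grundy value is 2.
By the Sprague-Grundy theorem, the Grundy value of a sum of independent games is the XOR of the component values.
Combined value = 2 XOR 2 = 0.

0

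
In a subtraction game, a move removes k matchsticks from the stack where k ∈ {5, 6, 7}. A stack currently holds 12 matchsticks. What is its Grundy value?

Grundy values for subtraction set {5, 6, 7}:
g(0) = mex{} = 0
g(1) = mex{} = 0
g(2) = mex{} = 0
g(3) = mex{} = 0
g(4) = mex{} = 0
g(5) = mex{0} = 1
g(6) = mex{0} = 1
g(7) = mex{0} = 1
g(8) = mex{0} = 1
g(9) = mex{0} = 1
g(10) = mex{0,1} = 2
g(11) = mex{0,1} = 2
g(12) = mex{1} = 0
So g(12) = 0.

0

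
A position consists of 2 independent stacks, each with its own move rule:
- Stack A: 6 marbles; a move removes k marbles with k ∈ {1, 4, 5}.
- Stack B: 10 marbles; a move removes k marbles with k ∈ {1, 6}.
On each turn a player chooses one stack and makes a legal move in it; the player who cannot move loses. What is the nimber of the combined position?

3

Grundy values for stack A (subtraction set {1, 4, 5}):
k:     0  1  2  3  4  5  6
g(k):  0  1  0  1  2  3  2
So g(6) = 2.
Grundy values for stack B (subtraction set {1, 6}):
g(0) = mex{} = 0
g(1) = mex{0} = 1
g(2) = mex{1} = 0
g(3) = mex{0} = 1
g(4) = mex{1} = 0
g(5) = mex{0} = 1
g(6) = mex{0,1} = 2
g(7) = mex{1,2} = 0
g(8) = mex{0} = 1
g(9) = mex{1} = 0
g(10) = mex{0} = 1
So g(10) = 1.
The value of a disjunctive sum is the nim-sum of the parts.
Combined value = 2 ⊕ 1 = 3.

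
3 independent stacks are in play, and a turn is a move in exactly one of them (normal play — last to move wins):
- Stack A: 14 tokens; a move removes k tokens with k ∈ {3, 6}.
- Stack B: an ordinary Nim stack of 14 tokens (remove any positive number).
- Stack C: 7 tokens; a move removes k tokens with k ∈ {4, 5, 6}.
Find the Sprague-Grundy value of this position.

For stack A, compute g(0), g(1), … with moves {3, 6}:
g(0) = mex{} = 0
g(1) = mex{} = 0
g(2) = mex{} = 0
g(3) = mex{0} = 1
g(4) = mex{0} = 1
g(5) = mex{0} = 1
g(6) = mex{0,1} = 2
g(7) = mex{0,1} = 2
g(8) = mex{0,1} = 2
g(9) = mex{1,2} = 0
g(10) = mex{1,2} = 0
g(11) = mex{1,2} = 0
g(12) = mex{0,2} = 1
g(13) = mex{0,2} = 1
g(14) = mex{0,2} = 1
So g(14) = 1.
Stack B is a plain Nim stack of size 14, so its Grundy value is 14.
For stack C, compute g(0), g(1), … with moves {4, 5, 6}:
g(0) = mex{} = 0
g(1) = mex{} = 0
g(2) = mex{} = 0
g(3) = mex{} = 0
g(4) = mex{0} = 1
g(5) = mex{0} = 1
g(6) = mex{0} = 1
g(7) = mex{0} = 1
So g(7) = 1.
The value of a disjunctive sum is the nim-sum of the parts.
Combined value = 1 ⊕ 14 ⊕ 1 = 14.

14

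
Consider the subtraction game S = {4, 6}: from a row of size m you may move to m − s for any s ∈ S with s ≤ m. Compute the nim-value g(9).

Build the Grundy sequence with g(k) = mex{g(k−s) : s ∈ {4, 6}, s ≤ k}:
g(0) = mex{} = 0
g(1) = mex{} = 0
g(2) = mex{} = 0
g(3) = mex{} = 0
g(4) = mex{0} = 1
g(5) = mex{0} = 1
g(6) = mex{0} = 1
g(7) = mex{0} = 1
g(8) = mex{0,1} = 2
g(9) = mex{0,1} = 2
So g(9) = 2.

2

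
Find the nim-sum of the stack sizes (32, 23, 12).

59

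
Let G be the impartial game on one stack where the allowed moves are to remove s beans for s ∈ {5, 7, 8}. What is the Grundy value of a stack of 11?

Compute g(0), g(1), … for moves {5, 7, 8}:
g(0) = mex{} = 0
g(1) = mex{} = 0
g(2) = mex{} = 0
g(3) = mex{} = 0
g(4) = mex{} = 0
g(5) = mex{0} = 1
g(6) = mex{0} = 1
g(7) = mex{0} = 1
g(8) = mex{0} = 1
g(9) = mex{0} = 1
g(10) = mex{0,1} = 2
g(11) = mex{0,1} = 2
So g(11) = 2.

2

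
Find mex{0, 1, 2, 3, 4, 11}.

5

The values 0, 1, 2, 3, 4 are all present; 5 is the first non-negative integer missing from the set.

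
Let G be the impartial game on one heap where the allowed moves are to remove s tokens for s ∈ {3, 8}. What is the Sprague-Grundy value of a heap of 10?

1

Compute g(0), g(1), … for moves {3, 8}:
k:     0  1  2  3  4  5  6  7  8  9 10
g(k):  0  0  0  1  1  1  0  0  2  1  1
So g(10) = 1.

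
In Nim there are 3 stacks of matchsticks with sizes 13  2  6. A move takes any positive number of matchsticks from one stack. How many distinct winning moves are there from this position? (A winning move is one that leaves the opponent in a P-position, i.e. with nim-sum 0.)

1

Nim-sum: 13 ⊕ 2 ⊕ 6 = 9.
The overall nim-sum is X = 9. A stack of size p has a winning move iff p XOR X < p (reduce it to p XOR X).
  13: 13 XOR 9 = 4 < 13 — winning move (to 4).
  2: 2 XOR 9 = 11 ≥ 2 — no move.
  6: 6 XOR 9 = 15 ≥ 6 — no move.
That gives 1 winning move.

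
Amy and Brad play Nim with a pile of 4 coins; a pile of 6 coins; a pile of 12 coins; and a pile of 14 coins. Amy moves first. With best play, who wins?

Brad wins

Bitwise XOR of the heap sizes:
  0100  (4)
  0110  (6)
  1100  (12)
  1110  (14)
  ----
  0000  (0)
The nim-sum is 0, so this is a P-position: the player to move is in a losing position under optimal play; Amy is about to move from it and so loses — Brad wins.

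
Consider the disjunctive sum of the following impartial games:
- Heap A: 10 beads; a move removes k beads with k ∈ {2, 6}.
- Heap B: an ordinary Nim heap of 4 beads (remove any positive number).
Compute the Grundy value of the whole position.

5

For heap A, compute g(0), g(1), … with moves {2, 6}:
g(0) = mex{} = 0
g(1) = mex{} = 0
g(2) = mex{0} = 1
g(3) = mex{0} = 1
g(4) = mex{1} = 0
g(5) = mex{1} = 0
g(6) = mex{0} = 1
g(7) = mex{0} = 1
g(8) = mex{1} = 0
g(9) = mex{1} = 0
g(10) = mex{0} = 1
So g(10) = 1.
Heap B is a plain Nim heap of size 4, so its Grundy value is 4.
The value of a disjunctive sum is the nim-sum of the parts.
Combined value = 1 ⊕ 4 = 5.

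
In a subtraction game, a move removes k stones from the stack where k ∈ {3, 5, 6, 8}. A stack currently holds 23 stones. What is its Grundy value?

Compute g(0), g(1), … for moves {3, 5, 6, 8}:
k:     0  1  2  3  4  5  6  7  8  9 10 11 12 13 14 15 16 17 18 19 20 21 22 23
g(k):  0  0  0  1  1  1  2  2  2  3  3  0  0  0  1  1  1  2  2  2  3  3  0  0
So g(23) = 0.

0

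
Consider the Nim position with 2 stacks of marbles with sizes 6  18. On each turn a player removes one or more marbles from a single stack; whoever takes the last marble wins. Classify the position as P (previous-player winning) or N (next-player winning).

N-position

Compute the nim-sum pairwise:
6 ⊕ 18 = 20
The nim-sum is 20 ≠ 0, so this is an N-position: the player to move can win.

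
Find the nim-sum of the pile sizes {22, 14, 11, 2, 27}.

Write each in binary and XOR column by column:
  10110  (22)
  01110  (14)
  01011  (11)
  00010  (2)
  11011  (27)
  -----
  01010  (10)

10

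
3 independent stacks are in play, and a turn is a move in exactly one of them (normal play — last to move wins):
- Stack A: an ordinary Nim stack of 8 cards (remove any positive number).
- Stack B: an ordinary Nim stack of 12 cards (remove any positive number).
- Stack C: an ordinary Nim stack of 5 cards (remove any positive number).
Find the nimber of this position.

Stack A is a plain Nim stack of size 8, so its Grundy value is 8.
Stack B is a plain Nim stack of size 12, so its Grundy value is 12.
Stack C is a plain Nim stack of size 5, so its Grundy value is 5.
The value of a disjunctive sum is the nim-sum of the parts.
Combined value = 8 XOR 12 XOR 5 = 1.

1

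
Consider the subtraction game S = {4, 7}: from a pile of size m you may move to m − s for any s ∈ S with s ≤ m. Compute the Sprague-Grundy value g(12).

0

Grundy values for subtraction set {4, 7}:
g(0) = mex{} = 0
g(1) = mex{} = 0
g(2) = mex{} = 0
g(3) = mex{} = 0
g(4) = mex{0} = 1
g(5) = mex{0} = 1
g(6) = mex{0} = 1
g(7) = mex{0} = 1
g(8) = mex{0,1} = 2
g(9) = mex{0,1} = 2
g(10) = mex{0,1} = 2
g(11) = mex{1} = 0
g(12) = mex{1,2} = 0
So g(12) = 0.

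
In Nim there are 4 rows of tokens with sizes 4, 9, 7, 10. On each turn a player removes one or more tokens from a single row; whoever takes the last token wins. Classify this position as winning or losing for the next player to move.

Losing position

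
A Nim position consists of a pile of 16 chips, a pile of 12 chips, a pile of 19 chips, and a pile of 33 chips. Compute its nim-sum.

Nim-sum: 16 XOR 12 XOR 19 XOR 33 = 46.

46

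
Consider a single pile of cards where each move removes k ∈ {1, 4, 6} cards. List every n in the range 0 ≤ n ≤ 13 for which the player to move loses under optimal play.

0, 2, 5, 7, 10, 12

Grundy values for subtraction set {1, 4, 6}:
k:     0  1  2  3  4  5  6  7  8  9 10 11 12 13
g(k):  0  1  0  1  2  0  1  0  1  2  0  1  0  1
The P-positions (g = 0) in 0..13 are 0, 2, 5, 7, 10, 12.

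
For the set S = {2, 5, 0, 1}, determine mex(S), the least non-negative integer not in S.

3

The values 0, 1, 2 are all present; 3 is the first non-negative integer missing from the set.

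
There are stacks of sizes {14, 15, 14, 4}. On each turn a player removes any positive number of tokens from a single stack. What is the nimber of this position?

11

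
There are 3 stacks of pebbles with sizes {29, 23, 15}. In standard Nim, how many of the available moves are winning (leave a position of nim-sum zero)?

Compute the nim-sum pairwise:
29 XOR 23 = 10
10 XOR 15 = 5
The overall nim-sum is X = 5. A stack of size p has a winning move iff p XOR X < p (reduce it to p XOR X).
  29: 29 XOR 5 = 24 < 29 — winning move (to 24).
  23: 23 XOR 5 = 18 < 23 — winning move (to 18).
  15: 15 XOR 5 = 10 < 15 — winning move (to 10).
That gives 3 winning moves.

3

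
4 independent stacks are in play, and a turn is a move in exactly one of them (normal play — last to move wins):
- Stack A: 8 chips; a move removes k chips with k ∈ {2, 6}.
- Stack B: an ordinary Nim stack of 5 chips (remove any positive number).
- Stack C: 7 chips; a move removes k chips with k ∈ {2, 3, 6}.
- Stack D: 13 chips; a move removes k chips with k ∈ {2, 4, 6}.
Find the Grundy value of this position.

Grundy values for stack A (subtraction set {2, 6}):
k:     0  1  2  3  4  5  6  7  8
g(k):  0  0  1  1  0  0  1  1  0
So g(8) = 0.
Stack B is a plain Nim stack of size 5, so its Grundy value is 5.
Build the Grundy sequence for stack C with g(k) = mex{g(k−s) : s ∈ {2, 3, 6}, s ≤ k}:
k:     0  1  2  3  4  5  6  7
g(k):  0  0  1  1  2  0  3  1
So g(7) = 1.
Grundy values for stack D (subtraction set {2, 4, 6}):
k:     0  1  2  3  4  5  6  7  8  9 10 11 12 13
g(k):  0  0  1  1  2  2  3  3  0  0  1  1  2  2
So g(13) = 2.
The value of a disjunctive sum is the nim-sum of the parts.
Combined value = 0 XOR 5 XOR 1 XOR 2 = 6.

6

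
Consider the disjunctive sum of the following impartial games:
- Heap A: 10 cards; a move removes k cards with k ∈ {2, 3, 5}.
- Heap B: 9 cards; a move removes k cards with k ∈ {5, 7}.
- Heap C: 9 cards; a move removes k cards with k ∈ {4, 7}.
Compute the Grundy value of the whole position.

2

Grundy values for heap A (subtraction set {2, 3, 5}):
k:     0  1  2  3  4  5  6  7  8  9 10
g(k):  0  0  1  1  2  2  3  0  0  1  1
So g(10) = 1.
Grundy values for heap B (subtraction set {5, 7}):
g(0) = mex{} = 0
g(1) = mex{} = 0
g(2) = mex{} = 0
g(3) = mex{} = 0
g(4) = mex{} = 0
g(5) = mex{0} = 1
g(6) = mex{0} = 1
g(7) = mex{0} = 1
g(8) = mex{0} = 1
g(9) = mex{0} = 1
So g(9) = 1.
Build the Grundy sequence for heap C with g(k) = mex{g(k−s) : s ∈ {4, 7}, s ≤ k}:
g(0) = mex{} = 0
g(1) = mex{} = 0
g(2) = mex{} = 0
g(3) = mex{} = 0
g(4) = mex{0} = 1
g(5) = mex{0} = 1
g(6) = mex{0} = 1
g(7) = mex{0} = 1
g(8) = mex{0,1} = 2
g(9) = mex{0,1} = 2
So g(9) = 2.
By the Sprague-Grundy theorem, the Grundy value of a sum of independent games is the XOR of the component values.
Combined value = 1 XOR 1 XOR 2 = 2.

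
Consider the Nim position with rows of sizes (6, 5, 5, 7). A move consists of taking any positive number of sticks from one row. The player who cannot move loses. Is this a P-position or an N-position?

Compute the nim-sum pairwise:
6 ⊕ 5 = 3
3 ⊕ 5 = 6
6 ⊕ 7 = 1
The nim-sum is 1 ≠ 0, so this is an N-position: the player to move can win.

N-position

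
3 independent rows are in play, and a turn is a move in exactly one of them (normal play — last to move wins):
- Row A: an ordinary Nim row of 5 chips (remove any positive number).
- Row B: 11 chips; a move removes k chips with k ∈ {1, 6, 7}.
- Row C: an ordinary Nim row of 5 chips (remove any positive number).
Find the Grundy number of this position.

3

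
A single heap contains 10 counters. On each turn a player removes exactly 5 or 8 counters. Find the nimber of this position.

2

Compute g(0), g(1), … for moves {5, 8}:
k:     0  1  2  3  4  5  6  7  8  9 10
g(k):  0  0  0  0  0  1  1  1  1  1  2
So g(10) = 2.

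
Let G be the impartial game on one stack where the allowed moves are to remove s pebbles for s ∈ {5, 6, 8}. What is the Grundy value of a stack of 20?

Grundy values for subtraction set {5, 6, 8}:
k:     0  1  2  3  4  5  6  7  8  9 10 11 12 13 14 15 16 17 18 19 20
g(k):  0  0  0  0  0  1  1  1  1  1  2  2  2  0  0  0  0  0  1  1  1
So g(20) = 1.

1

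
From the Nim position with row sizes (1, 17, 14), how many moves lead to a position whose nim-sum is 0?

1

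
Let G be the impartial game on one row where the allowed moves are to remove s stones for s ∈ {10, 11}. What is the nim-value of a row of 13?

1

Grundy values for subtraction set {10, 11}:
k:     0  1  2  3  4  5  6  7  8  9 10 11 12 13
g(k):  0  0  0  0  0  0  0  0  0  0  1  1  1  1
So g(13) = 1.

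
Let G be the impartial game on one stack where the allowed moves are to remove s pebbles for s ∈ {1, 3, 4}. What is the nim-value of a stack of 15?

Build the Grundy sequence with g(k) = mex{g(k−s) : s ∈ {1, 3, 4}, s ≤ k}:
k:     0  1  2  3  4  5  6  7  8  9 10 11 12 13 14 15
g(k):  0  1  0  1  2  3  2  0  1  0  1  2  3  2  0  1
So g(15) = 1.

1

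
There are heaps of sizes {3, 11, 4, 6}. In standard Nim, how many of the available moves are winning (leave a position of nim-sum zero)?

1

Nim-sum: 3 ^ 11 ^ 4 ^ 6 = 10.
The overall nim-sum is X = 10. A heap of size p has a winning move iff p XOR X < p (reduce it to p XOR X).
  3: 3 XOR 10 = 9 ≥ 3 — no move.
  11: 11 XOR 10 = 1 < 11 — winning move (to 1).
  4: 4 XOR 10 = 14 ≥ 4 — no move.
  6: 6 XOR 10 = 12 ≥ 6 — no move.
That gives 1 winning move.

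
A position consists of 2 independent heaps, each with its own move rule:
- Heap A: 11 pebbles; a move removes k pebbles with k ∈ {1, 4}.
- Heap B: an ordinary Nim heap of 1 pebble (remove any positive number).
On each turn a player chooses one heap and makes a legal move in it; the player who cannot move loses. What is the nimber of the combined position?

0

Grundy values for heap A (subtraction set {1, 4}):
g(0) = mex{} = 0
g(1) = mex{0} = 1
g(2) = mex{1} = 0
g(3) = mex{0} = 1
g(4) = mex{0,1} = 2
g(5) = mex{1,2} = 0
g(6) = mex{0} = 1
g(7) = mex{1} = 0
g(8) = mex{0,2} = 1
g(9) = mex{0,1} = 2
g(10) = mex{1,2} = 0
g(11) = mex{0} = 1
So g(11) = 1.
Heap B is a plain Nim heap of size 1, so its Grundy value is 1.
By the Sprague-Grundy theorem, the Grundy value of a sum of independent games is the XOR of the component values.
Combined value = 1 XOR 1 = 0.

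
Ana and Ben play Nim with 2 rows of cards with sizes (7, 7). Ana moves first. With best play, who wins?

Ben wins

Compute the nim-sum pairwise:
7 ⊕ 7 = 0
The nim-sum is 0, so this is a P-position: the player to move is in a losing position under optimal play; Ana is about to move from it and so loses — Ben wins.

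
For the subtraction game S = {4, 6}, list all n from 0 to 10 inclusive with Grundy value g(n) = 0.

0, 1, 2, 3, 10

Build the Grundy sequence with g(k) = mex{g(k−s) : s ∈ {4, 6}, s ≤ k}:
g(0) = mex{} = 0
g(1) = mex{} = 0
g(2) = mex{} = 0
g(3) = mex{} = 0
g(4) = mex{0} = 1
g(5) = mex{0} = 1
g(6) = mex{0} = 1
g(7) = mex{0} = 1
g(8) = mex{0,1} = 2
g(9) = mex{0,1} = 2
g(10) = mex{1} = 0
The P-positions (g = 0) in 0..10 are 0, 1, 2, 3, 10.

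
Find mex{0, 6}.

1

0 is in the set but 1 is not, so the mex is 1.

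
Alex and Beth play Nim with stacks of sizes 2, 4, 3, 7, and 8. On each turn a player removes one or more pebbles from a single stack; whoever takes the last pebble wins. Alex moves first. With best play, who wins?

Write each in binary and XOR column by column:
  0010  (2)
  0100  (4)
  0011  (3)
  0111  (7)
  1000  (8)
  ----
  1010  (10)
The nim-sum is 10 ≠ 0, so this is an N-position: the player to move can win; Alex has a winning move.

Alex wins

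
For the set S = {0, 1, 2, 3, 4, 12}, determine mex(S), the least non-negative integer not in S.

5

The values 0, 1, 2, 3, 4 are all present; 5 is the first non-negative integer missing from the set.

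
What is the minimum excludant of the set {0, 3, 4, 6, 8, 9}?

0 is in the set but 1 is not, so the mex is 1.

1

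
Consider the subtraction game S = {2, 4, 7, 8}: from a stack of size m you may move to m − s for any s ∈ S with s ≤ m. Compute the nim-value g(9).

4

Grundy values for subtraction set {2, 4, 7, 8}:
k:     0  1  2  3  4  5  6  7  8  9
g(k):  0  0  1  1  2  2  0  3  1  4
So g(9) = 4.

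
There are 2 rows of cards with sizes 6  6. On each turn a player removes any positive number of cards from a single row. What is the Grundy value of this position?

0

Compute the nim-sum pairwise:
6 XOR 6 = 0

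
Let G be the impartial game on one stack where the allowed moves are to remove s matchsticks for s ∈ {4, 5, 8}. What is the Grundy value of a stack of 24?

0

Compute g(0), g(1), … for moves {4, 5, 8}:
k:     0  1  2  3  4  5  6  7  8  9 10 11 12 13 14 15 16 17 18 19 20 21 22 23 24
g(k):  0  0  0  0  1  1  1  1  2  2  2  2  0  0  0  0  1  1  1  1  2  2  2  2  0
So g(24) = 0.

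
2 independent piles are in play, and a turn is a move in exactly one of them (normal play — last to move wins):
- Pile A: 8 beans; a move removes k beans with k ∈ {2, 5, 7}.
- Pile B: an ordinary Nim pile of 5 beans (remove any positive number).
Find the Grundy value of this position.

Grundy values for pile A (subtraction set {2, 5, 7}):
g(0) = mex{} = 0
g(1) = mex{} = 0
g(2) = mex{0} = 1
g(3) = mex{0} = 1
g(4) = mex{1} = 0
g(5) = mex{0,1} = 2
g(6) = mex{0} = 1
g(7) = mex{0,1,2} = 3
g(8) = mex{0,1} = 2
So g(8) = 2.
Pile B is a plain Nim pile of size 5, so its Grundy value is 5.
The value of a disjunctive sum is the nim-sum of the parts.
Combined value = 2 XOR 5 = 7.

7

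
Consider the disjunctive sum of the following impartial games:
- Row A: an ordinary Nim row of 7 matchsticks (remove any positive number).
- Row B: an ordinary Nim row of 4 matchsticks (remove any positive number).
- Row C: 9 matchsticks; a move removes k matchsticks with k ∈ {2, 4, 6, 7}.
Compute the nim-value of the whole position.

3

Row A is a plain Nim row of size 7, so its Grundy value is 7.
Row B is a plain Nim row of size 4, so its Grundy value is 4.
Build the Grundy sequence for row C with g(k) = mex{g(k−s) : s ∈ {2, 4, 6, 7}, s ≤ k}:
g(0) = mex{} = 0
g(1) = mex{} = 0
g(2) = mex{0} = 1
g(3) = mex{0} = 1
g(4) = mex{0,1} = 2
g(5) = mex{0,1} = 2
g(6) = mex{0,1,2} = 3
g(7) = mex{0,1,2} = 3
g(8) = mex{0,1,2,3} = 4
g(9) = mex{1,2,3} = 0
So g(9) = 0.
By the Sprague-Grundy theorem, the Grundy value of a sum of independent games is the XOR of the component values.
Combined value = 7 XOR 4 XOR 0 = 3.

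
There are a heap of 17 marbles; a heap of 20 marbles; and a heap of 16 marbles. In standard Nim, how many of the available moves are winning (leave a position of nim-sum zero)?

3

Nim-sum: 17 XOR 20 XOR 16 = 21.
The overall nim-sum is X = 21. A heap of size p has a winning move iff p XOR X < p (reduce it to p XOR X).
  17: 17 XOR 21 = 4 < 17 — winning move (to 4).
  20: 20 XOR 21 = 1 < 20 — winning move (to 1).
  16: 16 XOR 21 = 5 < 16 — winning move (to 5).
That gives 3 winning moves.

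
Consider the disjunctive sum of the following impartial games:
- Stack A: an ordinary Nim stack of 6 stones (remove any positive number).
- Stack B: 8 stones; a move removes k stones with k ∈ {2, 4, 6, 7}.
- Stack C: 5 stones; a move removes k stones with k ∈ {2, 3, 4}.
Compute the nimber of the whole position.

Stack A is a plain Nim stack of size 6, so its Grundy value is 6.
Grundy values for stack B (subtraction set {2, 4, 6, 7}):
k:     0  1  2  3  4  5  6  7  8
g(k):  0  0  1  1  2  2  3  3  4
So g(8) = 4.
Grundy values for stack C (subtraction set {2, 3, 4}):
g(0) = mex{} = 0
g(1) = mex{} = 0
g(2) = mex{0} = 1
g(3) = mex{0} = 1
g(4) = mex{0,1} = 2
g(5) = mex{0,1} = 2
So g(5) = 2.
The value of a disjunctive sum is the nim-sum of the parts.
Combined value = 6 ⊕ 4 ⊕ 2 = 0.

0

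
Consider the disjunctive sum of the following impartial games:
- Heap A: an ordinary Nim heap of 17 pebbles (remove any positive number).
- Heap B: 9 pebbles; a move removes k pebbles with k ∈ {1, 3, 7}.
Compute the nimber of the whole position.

16

Heap A is a plain Nim heap of size 17, so its Grundy value is 17.
For heap B, compute g(0), g(1), … with moves {1, 3, 7}:
k:     0  1  2  3  4  5  6  7  8  9
g(k):  0  1  0  1  0  1  0  1  0  1
So g(9) = 1.
By the Sprague-Grundy theorem, the Grundy value of a sum of independent games is the XOR of the component values.
Combined value = 17 XOR 1 = 16.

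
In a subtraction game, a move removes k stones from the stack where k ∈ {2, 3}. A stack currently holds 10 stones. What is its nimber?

Compute g(0), g(1), … for moves {2, 3}:
g(0) = mex{} = 0
g(1) = mex{} = 0
g(2) = mex{0} = 1
g(3) = mex{0} = 1
g(4) = mex{0,1} = 2
g(5) = mex{1} = 0
g(6) = mex{1,2} = 0
g(7) = mex{0,2} = 1
g(8) = mex{0} = 1
g(9) = mex{0,1} = 2
g(10) = mex{1} = 0
So g(10) = 0.

0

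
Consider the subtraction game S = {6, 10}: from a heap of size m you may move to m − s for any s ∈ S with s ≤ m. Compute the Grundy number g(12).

Build the Grundy sequence with g(k) = mex{g(k−s) : s ∈ {6, 10}, s ≤ k}:
g(0) = mex{} = 0
g(1) = mex{} = 0
g(2) = mex{} = 0
g(3) = mex{} = 0
g(4) = mex{} = 0
g(5) = mex{} = 0
g(6) = mex{0} = 1
g(7) = mex{0} = 1
g(8) = mex{0} = 1
g(9) = mex{0} = 1
g(10) = mex{0} = 1
g(11) = mex{0} = 1
g(12) = mex{0,1} = 2
So g(12) = 2.

2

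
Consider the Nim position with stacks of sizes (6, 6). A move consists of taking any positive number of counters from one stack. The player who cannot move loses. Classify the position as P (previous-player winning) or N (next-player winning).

Compute the nim-sum pairwise:
6 ⊕ 6 = 0
The nim-sum is 0, so this is a P-position: the player to move is in a losing position under optimal play.

P-position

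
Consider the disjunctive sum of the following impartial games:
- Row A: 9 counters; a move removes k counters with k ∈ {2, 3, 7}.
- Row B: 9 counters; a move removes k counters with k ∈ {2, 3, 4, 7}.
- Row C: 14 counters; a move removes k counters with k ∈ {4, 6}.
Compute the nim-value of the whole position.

For row A, compute g(0), g(1), … with moves {2, 3, 7}:
g(0) = mex{} = 0
g(1) = mex{} = 0
g(2) = mex{0} = 1
g(3) = mex{0} = 1
g(4) = mex{0,1} = 2
g(5) = mex{1} = 0
g(6) = mex{1,2} = 0
g(7) = mex{0,2} = 1
g(8) = mex{0} = 1
g(9) = mex{0,1} = 2
So g(9) = 2.
For row B, compute g(0), g(1), … with moves {2, 3, 4, 7}:
g(0) = mex{} = 0
g(1) = mex{} = 0
g(2) = mex{0} = 1
g(3) = mex{0} = 1
g(4) = mex{0,1} = 2
g(5) = mex{0,1} = 2
g(6) = mex{1,2} = 0
g(7) = mex{0,1,2} = 3
g(8) = mex{0,2} = 1
g(9) = mex{0,1,2,3} = 4
So g(9) = 4.
Build the Grundy sequence for row C with g(k) = mex{g(k−s) : s ∈ {4, 6}, s ≤ k}:
k:     0  1  2  3  4  5  6  7  8  9 10 11 12 13 14
g(k):  0  0  0  0  1  1  1  1  2  2  0  0  0  0  1
So g(14) = 1.
The value of a disjunctive sum is the nim-sum of the parts.
Combined value = 2 XOR 4 XOR 1 = 7.

7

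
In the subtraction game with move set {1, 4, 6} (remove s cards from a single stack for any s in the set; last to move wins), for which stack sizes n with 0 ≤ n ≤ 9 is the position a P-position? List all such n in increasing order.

Grundy values for subtraction set {1, 4, 6}:
g(0) = mex{} = 0
g(1) = mex{0} = 1
g(2) = mex{1} = 0
g(3) = mex{0} = 1
g(4) = mex{0,1} = 2
g(5) = mex{1,2} = 0
g(6) = mex{0} = 1
g(7) = mex{1} = 0
g(8) = mex{0,2} = 1
g(9) = mex{0,1} = 2
The P-positions (g = 0) in 0..9 are 0, 2, 5, 7.

0, 2, 5, 7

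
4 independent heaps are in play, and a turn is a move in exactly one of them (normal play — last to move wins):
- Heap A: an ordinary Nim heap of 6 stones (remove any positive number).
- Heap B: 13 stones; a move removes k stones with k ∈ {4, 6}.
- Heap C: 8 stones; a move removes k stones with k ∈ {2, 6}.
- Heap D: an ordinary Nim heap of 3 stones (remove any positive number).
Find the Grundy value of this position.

5

Heap A is a plain Nim heap of size 6, so its Grundy value is 6.
For heap B, compute g(0), g(1), … with moves {4, 6}:
g(0) = mex{} = 0
g(1) = mex{} = 0
g(2) = mex{} = 0
g(3) = mex{} = 0
g(4) = mex{0} = 1
g(5) = mex{0} = 1
g(6) = mex{0} = 1
g(7) = mex{0} = 1
g(8) = mex{0,1} = 2
g(9) = mex{0,1} = 2
g(10) = mex{1} = 0
g(11) = mex{1} = 0
g(12) = mex{1,2} = 0
g(13) = mex{1,2} = 0
So g(13) = 0.
Grundy values for heap C (subtraction set {2, 6}):
k:     0  1  2  3  4  5  6  7  8
g(k):  0  0  1  1  0  0  1  1  0
So g(8) = 0.
Heap D is a plain Nim heap of size 3, so its Grundy value is 3.
The value of a disjunctive sum is the nim-sum of the parts.
Combined value = 6 XOR 0 XOR 0 XOR 3 = 5.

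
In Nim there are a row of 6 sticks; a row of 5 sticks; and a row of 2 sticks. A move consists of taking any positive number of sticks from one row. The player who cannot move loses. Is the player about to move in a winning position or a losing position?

Write each in binary and XOR column by column:
  110  (6)
  101  (5)
  010  (2)
  ---
  001  (1)
The nim-sum is 1 ≠ 0, so this is an N-position: the player to move can win.

Winning position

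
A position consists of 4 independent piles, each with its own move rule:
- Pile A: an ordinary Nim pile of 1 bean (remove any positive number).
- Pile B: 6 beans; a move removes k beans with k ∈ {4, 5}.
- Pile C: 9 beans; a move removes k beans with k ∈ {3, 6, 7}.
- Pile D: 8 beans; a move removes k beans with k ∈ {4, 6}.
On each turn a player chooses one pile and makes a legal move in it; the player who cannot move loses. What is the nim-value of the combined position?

1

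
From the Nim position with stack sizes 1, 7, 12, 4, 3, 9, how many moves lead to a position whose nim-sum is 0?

In binary:
  0001  (1)
  0111  (7)
  1100  (12)
  0100  (4)
  0011  (3)
  1001  (9)
  ----
  0100  (4)
The overall nim-sum is X = 4. A stack of size p has a winning move iff p XOR X < p (reduce it to p XOR X).
  1: 1 XOR 4 = 5 ≥ 1 — no move.
  7: 7 XOR 4 = 3 < 7 — winning move (to 3).
  12: 12 XOR 4 = 8 < 12 — winning move (to 8).
  4: 4 XOR 4 = 0 < 4 — winning move (to 0).
  3: 3 XOR 4 = 7 ≥ 3 — no move.
  9: 9 XOR 4 = 13 ≥ 9 — no move.
That gives 3 winning moves.

3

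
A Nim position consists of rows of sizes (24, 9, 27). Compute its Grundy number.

Bitwise XOR of the heap sizes:
  11000  (24)
  01001  (9)
  11011  (27)
  -----
  01010  (10)

10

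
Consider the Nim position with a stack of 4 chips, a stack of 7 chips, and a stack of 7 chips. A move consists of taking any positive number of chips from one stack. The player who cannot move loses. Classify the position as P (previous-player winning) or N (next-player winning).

N-position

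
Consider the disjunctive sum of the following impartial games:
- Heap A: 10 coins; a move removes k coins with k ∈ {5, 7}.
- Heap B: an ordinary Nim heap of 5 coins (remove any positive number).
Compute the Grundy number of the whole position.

7

For heap A, compute g(0), g(1), … with moves {5, 7}:
k:     0  1  2  3  4  5  6  7  8  9 10
g(k):  0  0  0  0  0  1  1  1  1  1  2
So g(10) = 2.
Heap B is a plain Nim heap of size 5, so its Grundy value is 5.
The value of a disjunctive sum is the nim-sum of the parts.
Combined value = 2 XOR 5 = 7.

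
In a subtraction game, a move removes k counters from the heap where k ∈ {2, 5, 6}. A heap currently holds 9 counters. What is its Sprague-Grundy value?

Build the Grundy sequence with g(k) = mex{g(k−s) : s ∈ {2, 5, 6}, s ≤ k}:
g(0) = mex{} = 0
g(1) = mex{} = 0
g(2) = mex{0} = 1
g(3) = mex{0} = 1
g(4) = mex{1} = 0
g(5) = mex{0,1} = 2
g(6) = mex{0} = 1
g(7) = mex{0,1,2} = 3
g(8) = mex{1} = 0
g(9) = mex{0,1,3} = 2
So g(9) = 2.

2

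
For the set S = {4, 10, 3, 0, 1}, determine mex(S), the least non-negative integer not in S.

2

The values 0, 1 are all present; 2 is the first non-negative integer missing from the set.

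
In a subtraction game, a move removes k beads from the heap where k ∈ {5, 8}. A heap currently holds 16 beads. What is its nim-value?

0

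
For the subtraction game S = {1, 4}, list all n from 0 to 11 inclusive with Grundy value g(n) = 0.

Build the Grundy sequence with g(k) = mex{g(k−s) : s ∈ {1, 4}, s ≤ k}:
k:     0  1  2  3  4  5  6  7  8  9 10 11
g(k):  0  1  0  1  2  0  1  0  1  2  0  1
The P-positions (g = 0) in 0..11 are 0, 2, 5, 7, 10.

0, 2, 5, 7, 10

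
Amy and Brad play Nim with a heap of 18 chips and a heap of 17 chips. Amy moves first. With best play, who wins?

Amy wins

In binary:
  10010  (18)
  10001  (17)
  -----
  00011  (3)
The nim-sum is 3 ≠ 0, so this is an N-position: the player to move can win; Amy has a winning move.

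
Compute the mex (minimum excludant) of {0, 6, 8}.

1

0 is in the set but 1 is not, so the mex is 1.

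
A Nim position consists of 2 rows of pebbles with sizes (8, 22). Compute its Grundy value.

Compute the nim-sum pairwise:
8 ^ 22 = 30

30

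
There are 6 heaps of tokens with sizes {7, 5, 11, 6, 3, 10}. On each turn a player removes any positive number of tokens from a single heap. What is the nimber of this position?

In binary:
  0111  (7)
  0101  (5)
  1011  (11)
  0110  (6)
  0011  (3)
  1010  (10)
  ----
  0110  (6)

6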